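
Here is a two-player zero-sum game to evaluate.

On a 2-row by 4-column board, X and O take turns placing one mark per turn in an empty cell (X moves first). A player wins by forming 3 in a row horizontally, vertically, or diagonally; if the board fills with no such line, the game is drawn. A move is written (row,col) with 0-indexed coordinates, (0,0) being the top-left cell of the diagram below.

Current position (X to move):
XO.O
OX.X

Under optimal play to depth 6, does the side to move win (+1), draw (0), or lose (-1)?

value(XO.O/OX.X, X) = +1

[XO.O/OX.X] X move#1: (0,2):+0/XOXO/OX.X, (1,2):+1/XO.O/OXXX*
[XO.O/OXXX] end (terminal -1, O#2); searched XO.O/OX.X to 6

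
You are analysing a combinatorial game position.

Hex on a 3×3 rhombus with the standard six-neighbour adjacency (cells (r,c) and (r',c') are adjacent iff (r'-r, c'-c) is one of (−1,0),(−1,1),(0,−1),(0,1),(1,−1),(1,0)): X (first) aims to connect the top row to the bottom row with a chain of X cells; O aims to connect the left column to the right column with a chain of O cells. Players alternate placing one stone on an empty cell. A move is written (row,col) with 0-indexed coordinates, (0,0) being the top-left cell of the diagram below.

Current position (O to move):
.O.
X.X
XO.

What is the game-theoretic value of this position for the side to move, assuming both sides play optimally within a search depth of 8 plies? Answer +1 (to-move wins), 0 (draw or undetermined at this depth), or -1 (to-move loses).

p1 O@[.O./X.X/XO.]: (0,0)[OO./X.X/XO.]-1* (0,2)[.OO/X.X/XO.]-1 (1,1)[.O./XOX/XO.]-1 (2,2)[.O./X.X/XOO]-1
p2 X@[OO./X.X/XO.]: (0,2)[OOX/X.X/XO.]+1* (1,1)[OO./XXX/XO.]-1 (2,2)[OO./X.X/XOX]-1
p3 O@[OOX/X.X/XO.]: (1,1)[OOX/XOX/XO.]-1* (2,2)[OOX/X.X/XOO]-1
p4 X@[OOX/XOX/XO.]: (2,2)[OOX/XOX/XOX]+1*
p5 O@[OOX/XOX/XOX] terminal -1; root [.O./X.X/XO.] d8

value(.O./X.X/XO., O) = -1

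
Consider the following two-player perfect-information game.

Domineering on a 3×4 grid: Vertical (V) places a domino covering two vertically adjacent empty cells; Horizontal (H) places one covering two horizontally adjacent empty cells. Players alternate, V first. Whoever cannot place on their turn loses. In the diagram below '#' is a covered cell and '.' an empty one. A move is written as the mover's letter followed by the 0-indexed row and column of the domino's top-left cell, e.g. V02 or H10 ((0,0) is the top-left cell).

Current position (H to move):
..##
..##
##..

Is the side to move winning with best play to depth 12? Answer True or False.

H winning at [..##/..##/##..]: True

[..##/..##/##..] H move#1: H00:+1/####/..##/##..*, H10:+1/..##/####/##.., H22:-1/..##/..##/####
[####/..##/##..] end (terminal -1, V#2); searched ..##/..##/##.. to 12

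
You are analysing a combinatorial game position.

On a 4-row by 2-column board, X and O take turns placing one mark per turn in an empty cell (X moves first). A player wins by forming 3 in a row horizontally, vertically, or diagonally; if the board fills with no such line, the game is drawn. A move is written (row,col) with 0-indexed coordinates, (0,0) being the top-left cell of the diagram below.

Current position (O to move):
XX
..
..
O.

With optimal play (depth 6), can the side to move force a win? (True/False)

O winning at [XX/../../O.]: False

ply 1, O at XX/../../O. | (1,0)=+0→XX/O./../O.*; (1,1)=+0→XX/.O/../O.; (2,0)=+0→XX/../O./O.; (2,1)=+0→XX/../.O/O.; (3,1)=+0→XX/../../OO
ply 2, X at XX/O./../O. | (1,1)=-1→XX/OX/../O.; (2,0)=+0→XX/O./X./O.*; (2,1)=-1→XX/O./.X/O.; (3,1)=-1→XX/O./../OX
ply 3, O at XX/O./X./O. | (1,1)=+0→XX/OO/X./O.*; (2,1)=+0→XX/O./XO/O.; (3,1)=+0→XX/O./X./OO
ply 4, X at XX/OO/X./O. | (2,1)=+0→XX/OO/XX/O.*; (3,1)=+0→XX/OO/X./OX
ply 5, O at XX/OO/XX/O. | (3,1)=+0→XX/OO/XX/OO*
ply 6: XX/OO/XX/OO is terminal +0 (X); from XX/../../O. depth 6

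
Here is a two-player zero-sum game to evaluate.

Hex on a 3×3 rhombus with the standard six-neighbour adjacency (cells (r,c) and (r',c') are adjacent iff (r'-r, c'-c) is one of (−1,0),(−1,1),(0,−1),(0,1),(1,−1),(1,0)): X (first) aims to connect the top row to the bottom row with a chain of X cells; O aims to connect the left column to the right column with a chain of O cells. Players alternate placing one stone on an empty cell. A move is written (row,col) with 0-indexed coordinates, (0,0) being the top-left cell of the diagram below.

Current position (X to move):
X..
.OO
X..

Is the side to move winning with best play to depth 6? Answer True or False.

ply 1, X at X../.OO/X.. | (0,1)=-1→XX./.OO/X..; (0,2)=-1→X.X/.OO/X..; (1,0)=+1→X../XOO/X..*; (2,1)=-1→X../.OO/XX.; (2,2)=-1→X../.OO/X.X
ply 2: X../XOO/X.. is terminal -1 (O); from X../.OO/X.. depth 6

X winning at [X../.OO/X..]: True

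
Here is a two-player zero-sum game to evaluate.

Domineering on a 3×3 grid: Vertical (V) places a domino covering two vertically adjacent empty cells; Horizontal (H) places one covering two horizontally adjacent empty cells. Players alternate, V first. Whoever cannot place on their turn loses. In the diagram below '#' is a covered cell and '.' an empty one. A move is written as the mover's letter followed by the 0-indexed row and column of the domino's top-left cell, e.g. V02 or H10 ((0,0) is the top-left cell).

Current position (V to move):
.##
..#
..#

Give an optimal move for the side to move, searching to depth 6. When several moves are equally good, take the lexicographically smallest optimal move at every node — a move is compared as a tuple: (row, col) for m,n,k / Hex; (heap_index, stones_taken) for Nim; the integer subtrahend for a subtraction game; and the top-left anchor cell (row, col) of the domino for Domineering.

V's best at [.##/..#/..#]: V10

ply 1, V at .##/..#/..# | V00=-1→###/#.#/..#; V10=+1→.##/#.#/#.#*; V11=+1→.##/.##/.##
ply 2: .##/#.#/#.# is terminal -1 (H); from .##/..#/..# depth 6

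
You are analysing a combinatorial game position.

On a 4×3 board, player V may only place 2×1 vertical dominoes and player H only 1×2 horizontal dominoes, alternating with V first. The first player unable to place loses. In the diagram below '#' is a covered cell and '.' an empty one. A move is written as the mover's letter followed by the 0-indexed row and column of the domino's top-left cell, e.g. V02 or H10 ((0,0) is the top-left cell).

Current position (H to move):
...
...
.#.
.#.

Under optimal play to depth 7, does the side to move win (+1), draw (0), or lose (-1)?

value(.../.../.#./.#., H) = -1

[.../.../.#./.#.] H move#1: H00:-1/##./.../.#./.#.*, H01:-1/.##/.../.#./.#., H10:-1/.../##./.#./.#., H11:-1/.../.##/.#./.#.
[##./.../.#./.#.] V move#2: V02:+1/###/..#/.#./.#.*, V10:+1/##./#../##./.#., V12:+1/##./..#/.##/.#., V20:+1/##./.../##./##., V22:+1/##./.../.##/.##
[###/..#/.#./.#.] H move#3: H10:-1/###/###/.#./.#.*
[###/###/.#./.#.] V move#4: V20:+1/###/###/##./##.*, V22:+1/###/###/.##/.##
[###/###/##./##.] end (terminal -1, H#5); searched .../.../.#./.#. to 7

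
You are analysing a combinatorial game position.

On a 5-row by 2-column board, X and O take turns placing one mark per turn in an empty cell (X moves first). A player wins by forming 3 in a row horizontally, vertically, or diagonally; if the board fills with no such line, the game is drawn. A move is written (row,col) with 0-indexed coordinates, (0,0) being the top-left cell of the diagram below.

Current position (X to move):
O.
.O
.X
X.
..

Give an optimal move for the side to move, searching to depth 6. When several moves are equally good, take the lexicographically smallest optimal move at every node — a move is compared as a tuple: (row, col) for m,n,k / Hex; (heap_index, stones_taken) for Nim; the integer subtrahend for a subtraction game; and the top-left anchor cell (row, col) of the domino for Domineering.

[O./.O/.X/X./..] X move#1: (0,1):+0/OX/.O/.X/X./.., (1,0):+0/O./XO/.X/X./.., (2,0):+1/O./.O/XX/X./..*, (3,1):+1/O./.O/.X/XX/.., (4,0):+0/O./.O/.X/X./X., (4,1):+1/O./.O/.X/X./.X
[O./.O/XX/X./..] O move#2: (0,1):-1/OO/.O/XX/X./..*, (1,0):-1/O./OO/XX/X./.., (3,1):-1/O./.O/XX/XO/.., (4,0):-1/O./.O/XX/X./O., (4,1):-1/O./.O/XX/X./.O
[OO/.O/XX/X./..] X move#3: (1,0):+1/OO/XO/XX/X./..*, (3,1):+1/OO/.O/XX/XX/.., (4,0):+1/OO/.O/XX/X./X., (4,1):+1/OO/.O/XX/X./.X
[OO/XO/XX/X./..] end (terminal -1, O#4); searched O./.O/.X/X./.. to 6

X's best at [O./.O/.X/X./..]: (2,0)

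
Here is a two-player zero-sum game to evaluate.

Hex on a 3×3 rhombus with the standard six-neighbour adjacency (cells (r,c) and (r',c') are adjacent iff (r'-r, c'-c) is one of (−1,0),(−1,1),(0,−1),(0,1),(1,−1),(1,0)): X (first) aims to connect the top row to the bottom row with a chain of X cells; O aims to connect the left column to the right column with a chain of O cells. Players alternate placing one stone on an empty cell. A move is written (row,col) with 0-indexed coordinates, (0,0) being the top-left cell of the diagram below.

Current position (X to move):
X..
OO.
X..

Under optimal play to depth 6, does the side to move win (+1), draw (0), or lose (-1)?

value(X../OO./X.., X) = -1

[X../OO./X..] X move#1: (0,1):-1/XX./OO./X..*, (0,2):-1/X.X/OO./X.., (1,2):-1/X../OOX/X.., (2,1):-1/X../OO./XX., (2,2):-1/X../OO./X.X
[XX./OO./X..] O move#2: (0,2):+1/XXO/OO./X..*, (1,2):+1/XX./OOO/X.., (2,1):+1/XX./OO./XO., (2,2):+1/XX./OO./X.O
[XXO/OO./X..] end (terminal -1, X#3); searched X../OO./X.. to 6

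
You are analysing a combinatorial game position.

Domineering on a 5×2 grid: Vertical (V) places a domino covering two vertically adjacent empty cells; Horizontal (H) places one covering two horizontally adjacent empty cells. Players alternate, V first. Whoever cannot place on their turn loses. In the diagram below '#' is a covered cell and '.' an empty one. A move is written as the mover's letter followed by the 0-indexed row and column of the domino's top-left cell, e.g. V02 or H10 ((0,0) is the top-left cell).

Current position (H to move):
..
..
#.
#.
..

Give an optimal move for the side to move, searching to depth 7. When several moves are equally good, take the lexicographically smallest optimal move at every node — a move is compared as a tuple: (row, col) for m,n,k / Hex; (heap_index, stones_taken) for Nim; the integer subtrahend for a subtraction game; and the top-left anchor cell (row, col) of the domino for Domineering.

H's best at [../../#./#./..]: H00

p1 H@[../../#./#./..]: H00[##/../#./#./..]+1* H10[../##/#./#./..]+1 H40[../../#./#./##]-1
p2 V@[##/../#./#./..]: V11[##/.#/##/#./..]-1* V21[##/../##/##/..]-1 V31[##/../#./##/.#]-1
p3 H@[##/.#/##/#./..]: H40[##/.#/##/#./##]+1*
p4 V@[##/.#/##/#./##] terminal -1; root [../../#./#./..] d7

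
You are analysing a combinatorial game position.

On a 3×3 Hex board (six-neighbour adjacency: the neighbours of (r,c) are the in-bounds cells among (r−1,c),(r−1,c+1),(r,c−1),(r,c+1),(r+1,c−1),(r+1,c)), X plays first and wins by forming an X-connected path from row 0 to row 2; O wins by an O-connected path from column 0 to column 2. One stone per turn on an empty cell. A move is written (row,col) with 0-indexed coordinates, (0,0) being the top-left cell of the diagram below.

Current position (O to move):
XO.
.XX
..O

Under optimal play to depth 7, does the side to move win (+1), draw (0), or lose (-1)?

[XO./.XX/..O] O move#1: (0,2):-1/XOO/.XX/..O*, (1,0):-1/XO./OXX/..O, (2,0):-1/XO./.XX/O.O, (2,1):-1/XO./.XX/.OO
[XOO/.XX/..O] X move#2: (1,0):+1/XOO/XXX/..O*, (2,0):-1/XOO/.XX/X.O, (2,1):-1/XOO/.XX/.XO
[XOO/XXX/..O] O move#3: (2,0):-1/XOO/XXX/O.O*, (2,1):-1/XOO/XXX/.OO
[XOO/XXX/O.O] X move#4: (2,1):+1/XOO/XXX/OXO*
[XOO/XXX/OXO] end (terminal -1, O#5); searched XO./.XX/..O to 7

value(XO./.XX/..O, O) = -1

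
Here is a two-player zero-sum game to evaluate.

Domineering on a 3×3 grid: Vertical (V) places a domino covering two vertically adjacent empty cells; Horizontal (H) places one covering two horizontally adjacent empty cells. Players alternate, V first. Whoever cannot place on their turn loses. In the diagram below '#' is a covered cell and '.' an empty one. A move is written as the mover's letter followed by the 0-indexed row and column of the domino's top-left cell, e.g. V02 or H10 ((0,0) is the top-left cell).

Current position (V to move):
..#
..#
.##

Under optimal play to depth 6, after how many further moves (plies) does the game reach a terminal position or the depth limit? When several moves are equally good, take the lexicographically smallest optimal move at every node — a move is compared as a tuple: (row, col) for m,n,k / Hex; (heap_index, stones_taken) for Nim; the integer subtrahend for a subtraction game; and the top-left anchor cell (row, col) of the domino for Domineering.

PV length from [..#/..#/.##]: 1 ply

[..#/..#/.##] V move#1: V00:+1/#.#/#.#/.##*, V01:+1/.##/.##/.##, V10:-1/..#/#.#/###
[#.#/#.#/.##] end (terminal -1, H#2); searched ..#/..#/.## to 6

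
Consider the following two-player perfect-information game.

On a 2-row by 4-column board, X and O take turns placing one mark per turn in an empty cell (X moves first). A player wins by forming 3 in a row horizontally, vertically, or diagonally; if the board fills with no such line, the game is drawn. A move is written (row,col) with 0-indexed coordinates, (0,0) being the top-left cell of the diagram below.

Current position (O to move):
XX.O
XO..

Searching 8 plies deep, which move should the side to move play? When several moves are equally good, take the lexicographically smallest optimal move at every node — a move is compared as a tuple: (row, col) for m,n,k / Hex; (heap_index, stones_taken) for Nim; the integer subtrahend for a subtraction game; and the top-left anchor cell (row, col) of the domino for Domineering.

p1 O@[XX.O/XO..]: (0,2)[XXOO/XO..]+0* (1,2)[XX.O/XOO.]-1 (1,3)[XX.O/XO.O]-1
p2 X@[XXOO/XO..]: (1,2)[XXOO/XOX.]+0* (1,3)[XXOO/XO.X]+0
p3 O@[XXOO/XOX.]: (1,3)[XXOO/XOXO]+0*
p4 X@[XXOO/XOXO] terminal +0; root [XX.O/XO..] d8

O's best at [XX.O/XO..]: (0,2)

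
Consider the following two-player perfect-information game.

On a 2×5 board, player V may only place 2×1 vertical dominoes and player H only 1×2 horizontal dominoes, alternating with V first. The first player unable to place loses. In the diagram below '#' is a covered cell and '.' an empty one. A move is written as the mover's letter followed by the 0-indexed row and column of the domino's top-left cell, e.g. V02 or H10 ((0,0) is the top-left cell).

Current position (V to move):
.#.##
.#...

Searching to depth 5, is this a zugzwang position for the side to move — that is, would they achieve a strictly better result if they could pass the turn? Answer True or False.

zugzwang(.#.##/.#..., V) = False

p1 V@[.#.##/.#...]: V00[##.##/##...]-1 V02[.####/.##..]+1*
p2 H@[.####/.##..]: H13[.####/.####]-1*
p3 V@[.####/.####]: V00[#####/#####]+1*
p4 H@[#####/#####] terminal -1; root [.#.##/.#...] d5
pass branch (H moves first from the same position):
  | p1 H@[.#.##/.#...]: H12[.#.##/.###.]-1* H13[.#.##/.#.##]-1
  | p2 V@[.#.##/.###.]: V00[##.##/####.]+1*
  | p3 H@[##.##/####.] terminal -1; root [.#.##/.#...] d5
V moving scores +1; V passing scores +1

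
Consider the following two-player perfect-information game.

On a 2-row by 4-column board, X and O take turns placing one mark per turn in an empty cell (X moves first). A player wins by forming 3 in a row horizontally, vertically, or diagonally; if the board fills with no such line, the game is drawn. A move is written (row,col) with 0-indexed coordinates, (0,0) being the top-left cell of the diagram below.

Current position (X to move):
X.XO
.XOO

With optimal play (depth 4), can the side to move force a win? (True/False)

X winning at [X.XO/.XOO]: True

ply 1, X at X.XO/.XOO | (0,1)=+1→XXXO/.XOO*; (1,0)=+0→X.XO/XXOO
ply 2: XXXO/.XOO is terminal -1 (O); from X.XO/.XOO depth 4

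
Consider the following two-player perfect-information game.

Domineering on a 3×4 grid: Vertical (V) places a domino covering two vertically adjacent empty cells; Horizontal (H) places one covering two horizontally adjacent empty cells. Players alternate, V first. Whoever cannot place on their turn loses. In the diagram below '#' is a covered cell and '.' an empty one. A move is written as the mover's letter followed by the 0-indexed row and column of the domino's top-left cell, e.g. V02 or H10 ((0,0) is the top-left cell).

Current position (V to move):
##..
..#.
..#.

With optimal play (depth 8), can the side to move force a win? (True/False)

V winning at [##../..#./..#.]: True

[##../..#./..#.] V move#1: V03:-1/##.#/..##/..#., V10:+1/##../#.#./#.#.*, V11:+1/##../.##./.##., V13:-1/##../..##/..##
[##../#.#./#.#.] H move#2: H02:-1/####/#.#./#.#.*
[####/#.#./#.#.] V move#3: V11:+1/####/###./###.*, V13:+1/####/#.##/#.##
[####/###./###.] end (terminal -1, H#4); searched ##../..#./..#. to 8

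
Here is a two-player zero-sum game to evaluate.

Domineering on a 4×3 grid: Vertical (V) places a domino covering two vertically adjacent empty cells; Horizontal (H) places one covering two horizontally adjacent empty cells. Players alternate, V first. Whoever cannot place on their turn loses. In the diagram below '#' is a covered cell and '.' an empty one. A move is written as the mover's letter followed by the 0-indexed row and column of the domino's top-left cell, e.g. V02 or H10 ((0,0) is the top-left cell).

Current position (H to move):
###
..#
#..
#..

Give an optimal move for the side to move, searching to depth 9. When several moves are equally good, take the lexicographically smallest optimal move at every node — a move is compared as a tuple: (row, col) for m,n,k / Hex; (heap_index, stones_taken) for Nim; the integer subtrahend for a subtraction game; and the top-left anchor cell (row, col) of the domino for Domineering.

[###/..#/#../#..] H move#1: H10:-1/###/###/#../#.., H21:+1/###/..#/###/#..*, H31:-1/###/..#/#../###
[###/..#/###/#..] end (terminal -1, V#2); searched ###/..#/#../#.. to 9

H's best at [###/..#/#../#..]: H21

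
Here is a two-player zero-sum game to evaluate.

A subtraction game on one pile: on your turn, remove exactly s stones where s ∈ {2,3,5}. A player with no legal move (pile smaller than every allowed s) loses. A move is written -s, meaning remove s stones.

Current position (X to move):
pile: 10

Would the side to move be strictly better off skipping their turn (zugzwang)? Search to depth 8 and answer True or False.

ply 1, X at 10 | -2=+1→8*; -3=+1→7; -5=-1→5
ply 2, O at 8 | -2=-1→6*; -3=-1→5; -5=-1→3
ply 3, X at 6 | -2=-1→4; -3=-1→3; -5=+1→1*
ply 4: 1 is terminal -1 (O); from 10 depth 8
if X skipped the turn, O would face:
~ ply 1, O at 10 | -2=+1→8*; -3=+1→7; -5=-1→5
~ ply 2, X at 8 | -2=-1→6*; -3=-1→5; -5=-1→3
~ ply 3, O at 6 | -2=-1→4; -3=-1→3; -5=+1→1*
~ ply 4: 1 is terminal -1 (X); from 10 depth 8
compare (X): move=+1 vs pass=-1

zugzwang(10, X) = False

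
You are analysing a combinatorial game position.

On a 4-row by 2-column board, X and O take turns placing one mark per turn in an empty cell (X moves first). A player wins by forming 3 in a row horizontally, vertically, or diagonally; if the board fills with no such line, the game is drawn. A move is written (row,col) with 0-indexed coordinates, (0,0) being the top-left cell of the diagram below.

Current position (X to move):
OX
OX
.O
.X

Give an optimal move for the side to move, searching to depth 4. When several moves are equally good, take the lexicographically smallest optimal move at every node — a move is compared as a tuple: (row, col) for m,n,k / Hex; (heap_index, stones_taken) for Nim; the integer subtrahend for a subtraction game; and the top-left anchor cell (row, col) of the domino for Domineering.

p1 X@[OX/OX/.O/.X]: (2,0)[OX/OX/XO/.X]+0* (3,0)[OX/OX/.O/XX]-1
p2 O@[OX/OX/XO/.X]: (3,0)[OX/OX/XO/OX]+0*
p3 X@[OX/OX/XO/OX] terminal +0; root [OX/OX/.O/.X] d4

X's best at [OX/OX/.O/.X]: (2,0)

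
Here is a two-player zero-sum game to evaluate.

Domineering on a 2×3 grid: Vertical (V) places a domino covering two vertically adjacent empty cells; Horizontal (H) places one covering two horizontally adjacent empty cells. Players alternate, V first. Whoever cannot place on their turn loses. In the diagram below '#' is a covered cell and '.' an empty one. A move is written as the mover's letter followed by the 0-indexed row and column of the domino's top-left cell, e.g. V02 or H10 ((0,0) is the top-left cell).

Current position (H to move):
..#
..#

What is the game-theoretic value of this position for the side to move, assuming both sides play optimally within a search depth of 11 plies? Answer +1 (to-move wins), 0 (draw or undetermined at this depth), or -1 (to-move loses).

ply 1, H at ..#/..# | H00=+1→###/..#*; H10=+1→..#/###
ply 2: ###/..# is terminal -1 (V); from ..#/..# depth 11

value(..#/..#, H) = +1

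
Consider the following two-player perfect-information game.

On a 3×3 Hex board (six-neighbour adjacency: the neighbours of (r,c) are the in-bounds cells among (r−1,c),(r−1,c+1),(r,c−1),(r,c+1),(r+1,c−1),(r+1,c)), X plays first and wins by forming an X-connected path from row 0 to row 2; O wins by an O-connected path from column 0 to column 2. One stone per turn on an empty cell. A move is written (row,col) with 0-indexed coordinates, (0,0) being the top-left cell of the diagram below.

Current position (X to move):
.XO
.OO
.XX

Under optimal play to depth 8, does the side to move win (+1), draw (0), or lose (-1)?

[.XO/.OO/.XX] X move#1: (0,0):-1/XXO/.OO/.XX*, (1,0):-1/.XO/XOO/.XX, (2,0):-1/.XO/.OO/XXX
[XXO/.OO/.XX] O move#2: (1,0):+1/XXO/OOO/.XX*, (2,0):+1/XXO/.OO/OXX
[XXO/OOO/.XX] end (terminal -1, X#3); searched .XO/.OO/.XX to 8

value(.XO/.OO/.XX, X) = -1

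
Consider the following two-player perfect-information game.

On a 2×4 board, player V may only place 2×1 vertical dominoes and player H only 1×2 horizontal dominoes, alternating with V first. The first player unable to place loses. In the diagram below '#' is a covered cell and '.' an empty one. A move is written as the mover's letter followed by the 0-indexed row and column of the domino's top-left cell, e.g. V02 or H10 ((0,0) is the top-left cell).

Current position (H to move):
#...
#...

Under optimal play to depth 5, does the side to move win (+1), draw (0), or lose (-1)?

value(#.../#..., H) = +1

[#.../#...] H move#1: H01:+1/###./#...*, H02:+1/#.##/#..., H11:+1/#.../###., H12:+1/#.../#.##
[###./#...] V move#2: V03:-1/####/#..#*
[####/#..#] H move#3: H11:+1/####/####*
[####/####] end (terminal -1, V#4); searched #.../#... to 5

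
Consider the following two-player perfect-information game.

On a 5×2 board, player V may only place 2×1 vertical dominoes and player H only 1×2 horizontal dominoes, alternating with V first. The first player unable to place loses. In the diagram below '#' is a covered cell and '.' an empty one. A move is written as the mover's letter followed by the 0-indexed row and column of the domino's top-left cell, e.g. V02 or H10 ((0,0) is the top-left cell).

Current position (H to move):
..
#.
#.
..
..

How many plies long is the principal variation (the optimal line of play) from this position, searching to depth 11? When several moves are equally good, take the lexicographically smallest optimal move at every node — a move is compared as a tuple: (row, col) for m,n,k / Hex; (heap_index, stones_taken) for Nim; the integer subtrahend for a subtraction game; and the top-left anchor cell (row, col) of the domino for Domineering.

ply 1, H at ../#./#./../.. | H00=-1→##/#./#./../..; H30=+1→../#./#./##/..*; H40=+1→../#./#./../##
ply 2, V at ../#./#./##/.. | V01=-1→.#/##/#./##/..*; V11=-1→../##/##/##/..
ply 3, H at .#/##/#./##/.. | H40=+1→.#/##/#./##/##*
ply 4: .#/##/#./##/## is terminal -1 (V); from ../#./#./../.. depth 11

PV length from [../#./#./../..]: 3 plies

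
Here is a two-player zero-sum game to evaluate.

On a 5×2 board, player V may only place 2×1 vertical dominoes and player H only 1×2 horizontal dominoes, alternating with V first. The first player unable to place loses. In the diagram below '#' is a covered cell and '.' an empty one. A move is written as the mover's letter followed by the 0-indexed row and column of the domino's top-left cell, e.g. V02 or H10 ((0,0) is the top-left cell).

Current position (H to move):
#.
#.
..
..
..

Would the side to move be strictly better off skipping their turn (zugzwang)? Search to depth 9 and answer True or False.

zugzwang(#./#./../../.., H) = False

[#./#./../../..] H move#1: H20:-1/#./#./##/../.., H30:+1/#./#./../##/..*, H40:-1/#./#./../../##
[#./#./../##/..] V move#2: V01:-1/##/##/../##/..*, V11:-1/#./##/.#/##/..
[##/##/../##/..] H move#3: H20:+1/##/##/##/##/..*, H40:+1/##/##/../##/##
[##/##/##/##/..] end (terminal -1, V#4); searched #./#./../../.. to 9
pass branch (V moves first from the same position):
  | [#./#./../../..] V move#1: V01:-1/##/##/../../.., V11:-1/#./##/.#/../.., V20:+1/#./#./#./#./..*, V21:+1/#./#./.#/.#/.., V30:+1/#./#./../#./#., V31:+1/#./#./../.#/.#
  | [#./#./#./#./..] H move#2: H40:-1/#./#./#./#./##*
  | [#./#./#./#./##] V move#3: V01:+1/##/##/#./#./##*, V11:+1/#./##/##/#./##, V21:+1/#./#./##/##/##
  | [##/##/#./#./##] end (terminal -1, H#4); searched #./#./../../.. to 9
H moving scores +1; H passing scores -1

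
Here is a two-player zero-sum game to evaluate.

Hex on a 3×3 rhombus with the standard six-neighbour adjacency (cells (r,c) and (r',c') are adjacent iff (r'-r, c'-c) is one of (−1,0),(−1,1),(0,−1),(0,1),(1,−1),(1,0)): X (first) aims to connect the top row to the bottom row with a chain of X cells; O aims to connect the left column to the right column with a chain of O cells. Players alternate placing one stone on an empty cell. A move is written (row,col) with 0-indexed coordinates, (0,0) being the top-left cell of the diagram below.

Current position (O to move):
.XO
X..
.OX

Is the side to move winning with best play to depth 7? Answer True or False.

O winning at [.XO/X../.OX]: True

p1 O@[.XO/X../.OX]: (0,0)[OXO/X../.OX]-1 (1,1)[.XO/XO./.OX]-1 (1,2)[.XO/X.O/.OX]-1 (2,0)[.XO/X../OOX]+1*
p2 X@[.XO/X../OOX]: (0,0)[XXO/X../OOX]-1* (1,1)[.XO/XX./OOX]-1 (1,2)[.XO/X.X/OOX]-1
p3 O@[XXO/X../OOX]: (1,1)[XXO/XO./OOX]+1* (1,2)[XXO/X.O/OOX]+1
p4 X@[XXO/XO./OOX] terminal -1; root [.XO/X../.OX] d7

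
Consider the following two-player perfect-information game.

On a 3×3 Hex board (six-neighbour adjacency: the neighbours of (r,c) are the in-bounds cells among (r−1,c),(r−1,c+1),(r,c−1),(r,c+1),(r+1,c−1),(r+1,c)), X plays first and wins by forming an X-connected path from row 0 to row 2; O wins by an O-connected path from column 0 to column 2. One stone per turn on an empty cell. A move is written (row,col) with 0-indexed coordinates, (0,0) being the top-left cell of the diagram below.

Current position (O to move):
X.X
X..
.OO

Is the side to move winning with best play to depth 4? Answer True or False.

O winning at [X.X/X../.OO]: True

p1 O@[X.X/X../.OO]: (0,1)[XOX/X../.OO]-1 (1,1)[X.X/XO./.OO]-1 (1,2)[X.X/X.O/.OO]-1 (2,0)[X.X/X../OOO]+1*
p2 X@[X.X/X../OOO] terminal -1; root [X.X/X../.OO] d4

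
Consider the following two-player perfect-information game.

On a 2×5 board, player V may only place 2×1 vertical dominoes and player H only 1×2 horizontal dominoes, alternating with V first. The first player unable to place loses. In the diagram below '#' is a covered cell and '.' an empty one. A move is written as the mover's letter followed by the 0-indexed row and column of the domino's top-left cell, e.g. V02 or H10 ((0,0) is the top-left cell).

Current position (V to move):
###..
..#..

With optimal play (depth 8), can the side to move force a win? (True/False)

V winning at [###../..#..]: True

[###../..#..] V move#1: V03:+1/####./..##.*, V04:+1/###.#/..#.#
[####./..##.] H move#2: H10:-1/####./####.*
[####./####.] V move#3: V04:+1/#####/#####*
[#####/#####] end (terminal -1, H#4); searched ###../..#.. to 8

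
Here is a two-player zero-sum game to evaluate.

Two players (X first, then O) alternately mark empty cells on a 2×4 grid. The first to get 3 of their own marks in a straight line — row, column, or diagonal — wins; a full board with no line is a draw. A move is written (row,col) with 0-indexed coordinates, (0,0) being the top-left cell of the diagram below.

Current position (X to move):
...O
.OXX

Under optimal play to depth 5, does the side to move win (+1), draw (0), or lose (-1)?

[...O/.OXX] X move#1: (0,0):+0/X..O/.OXX*, (0,1):+0/.X.O/.OXX, (0,2):+0/..XO/.OXX, (1,0):+0/...O/XOXX
[X..O/.OXX] O move#2: (0,1):+0/XO.O/.OXX*, (0,2):+0/X.OO/.OXX, (1,0):+0/X..O/OOXX
[XO.O/.OXX] X move#3: (0,2):+0/XOXO/.OXX*, (1,0):-1/XO.O/XOXX
[XOXO/.OXX] O move#4: (1,0):+0/XOXO/OOXX*
[XOXO/OOXX] end (terminal +0, X#5); searched ...O/.OXX to 5

value(...O/.OXX, X) = 0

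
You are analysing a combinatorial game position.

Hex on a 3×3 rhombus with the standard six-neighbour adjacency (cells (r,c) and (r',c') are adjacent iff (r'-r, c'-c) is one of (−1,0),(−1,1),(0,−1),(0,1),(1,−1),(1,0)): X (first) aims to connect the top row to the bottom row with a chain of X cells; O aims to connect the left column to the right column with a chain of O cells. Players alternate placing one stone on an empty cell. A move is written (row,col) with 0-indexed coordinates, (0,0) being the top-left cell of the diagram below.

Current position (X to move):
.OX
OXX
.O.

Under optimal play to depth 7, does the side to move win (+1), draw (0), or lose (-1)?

ply 1, X at .OX/OXX/.O. | (0,0)=+1→XOX/OXX/.O.*; (2,0)=+1→.OX/OXX/XO.; (2,2)=+1→.OX/OXX/.OX
ply 2, O at XOX/OXX/.O. | (2,0)=-1→XOX/OXX/OO.*; (2,2)=-1→XOX/OXX/.OO
ply 3, X at XOX/OXX/OO. | (2,2)=+1→XOX/OXX/OOX*
ply 4: XOX/OXX/OOX is terminal -1 (O); from .OX/OXX/.O. depth 7

value(.OX/OXX/.O., X) = +1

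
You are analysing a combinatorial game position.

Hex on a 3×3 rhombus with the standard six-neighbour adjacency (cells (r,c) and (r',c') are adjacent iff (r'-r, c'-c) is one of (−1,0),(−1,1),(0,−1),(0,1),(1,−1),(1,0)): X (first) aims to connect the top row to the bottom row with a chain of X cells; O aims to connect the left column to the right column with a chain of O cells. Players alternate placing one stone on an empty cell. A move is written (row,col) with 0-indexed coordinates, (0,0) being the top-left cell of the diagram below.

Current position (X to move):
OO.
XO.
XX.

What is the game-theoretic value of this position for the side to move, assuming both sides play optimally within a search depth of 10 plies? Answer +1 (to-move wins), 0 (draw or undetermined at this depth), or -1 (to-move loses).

ply 1, X at OO./XO./XX. | (0,2)=-1→OOX/XO./XX.*; (1,2)=-1→OO./XOX/XX.; (2,2)=-1→OO./XO./XXX
ply 2, O at OOX/XO./XX. | (1,2)=+1→OOX/XOO/XX.*; (2,2)=-1→OOX/XO./XXO
ply 3: OOX/XOO/XX. is terminal -1 (X); from OO./XO./XX. depth 10

value(OO./XO./XX., X) = -1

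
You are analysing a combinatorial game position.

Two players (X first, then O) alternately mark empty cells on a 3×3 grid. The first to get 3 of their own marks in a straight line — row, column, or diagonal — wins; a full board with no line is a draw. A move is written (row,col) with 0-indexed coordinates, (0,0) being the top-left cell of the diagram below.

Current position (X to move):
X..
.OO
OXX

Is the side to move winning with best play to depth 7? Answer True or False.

[X../.OO/OXX] X move#1: (0,1):-1/XX./.OO/OXX*, (0,2):-1/X.X/.OO/OXX, (1,0):-1/X../XOO/OXX
[XX./.OO/OXX] O move#2: (0,2):+1/XXO/.OO/OXX*, (1,0):+1/XX./OOO/OXX
[XXO/.OO/OXX] end (terminal -1, X#3); searched X../.OO/OXX to 7

X winning at [X../.OO/OXX]: False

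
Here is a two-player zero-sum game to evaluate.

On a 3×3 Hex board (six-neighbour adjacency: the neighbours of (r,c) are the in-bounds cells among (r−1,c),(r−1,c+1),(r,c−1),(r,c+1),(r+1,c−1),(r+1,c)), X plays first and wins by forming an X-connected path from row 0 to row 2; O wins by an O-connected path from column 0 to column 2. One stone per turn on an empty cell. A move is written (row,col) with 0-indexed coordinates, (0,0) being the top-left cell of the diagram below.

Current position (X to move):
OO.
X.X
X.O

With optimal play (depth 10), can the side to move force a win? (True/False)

X winning at [OO./X.X/X.O]: True

ply 1, X at OO./X.X/X.O | (0,2)=+1→OOX/X.X/X.O*; (1,1)=-1→OO./XXX/X.O; (2,1)=-1→OO./X.X/XXO
ply 2, O at OOX/X.X/X.O | (1,1)=-1→OOX/XOX/X.O*; (2,1)=-1→OOX/X.X/XOO
ply 3, X at OOX/XOX/X.O | (2,1)=+1→OOX/XOX/XXO*
ply 4: OOX/XOX/XXO is terminal -1 (O); from OO./X.X/X.O depth 10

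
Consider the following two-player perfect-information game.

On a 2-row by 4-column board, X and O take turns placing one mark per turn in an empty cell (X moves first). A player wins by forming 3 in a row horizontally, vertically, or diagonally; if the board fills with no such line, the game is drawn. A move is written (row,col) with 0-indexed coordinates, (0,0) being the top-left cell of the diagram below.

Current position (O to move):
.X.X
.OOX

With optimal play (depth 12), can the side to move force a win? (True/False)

O winning at [.X.X/.OOX]: True

[.X.X/.OOX] O move#1: (0,0):-1/OX.X/.OOX, (0,2):+0/.XOX/.OOX, (1,0):+1/.X.X/OOOX*
[.X.X/OOOX] end (terminal -1, X#2); searched .X.X/.OOX to 12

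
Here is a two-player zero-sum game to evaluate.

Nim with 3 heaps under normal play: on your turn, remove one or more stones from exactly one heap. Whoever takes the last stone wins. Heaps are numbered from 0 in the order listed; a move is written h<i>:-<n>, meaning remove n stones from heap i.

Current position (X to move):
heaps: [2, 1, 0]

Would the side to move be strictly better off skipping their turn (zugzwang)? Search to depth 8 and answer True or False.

zugzwang((2,1,0), X) = False

[(2,1,0)] X move#1: h0:-1:+1/(1,1,0)*, h0:-2:-1/(0,1,0), h1:-1:-1/(2,0,0)
[(1,1,0)] O move#2: h0:-1:-1/(0,1,0)*, h1:-1:-1/(1,0,0)
[(0,1,0)] X move#3: h1:-1:+1/(0,0,0)*
[(0,0,0)] end (terminal -1, O#4); searched (2,1,0) to 8
suppose X passes — search the same position with O to move:
pass> [(2,1,0)] O move#1: h0:-1:+1/(1,1,0)*, h0:-2:-1/(0,1,0), h1:-1:-1/(2,0,0)
pass> [(1,1,0)] X move#2: h0:-1:-1/(0,1,0)*, h1:-1:-1/(1,0,0)
pass> [(0,1,0)] O move#3: h1:-1:+1/(0,0,0)*
pass> [(0,0,0)] end (terminal -1, X#4); searched (2,1,0) to 8
for X: play +1, pass -1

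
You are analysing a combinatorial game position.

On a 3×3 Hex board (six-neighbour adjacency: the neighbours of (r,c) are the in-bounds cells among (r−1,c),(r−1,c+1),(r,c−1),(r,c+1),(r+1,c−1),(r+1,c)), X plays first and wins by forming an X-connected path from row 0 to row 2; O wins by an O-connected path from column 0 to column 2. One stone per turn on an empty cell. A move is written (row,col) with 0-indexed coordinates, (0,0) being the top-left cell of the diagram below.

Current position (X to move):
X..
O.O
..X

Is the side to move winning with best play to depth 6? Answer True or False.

X winning at [X../O.O/..X]: True

[X../O.O/..X] X move#1: (0,1):-1/XX./O.O/..X, (0,2):-1/X.X/O.O/..X, (1,1):+1/X../OXO/..X*, (2,0):-1/X../O.O/X.X, (2,1):-1/X../O.O/.XX
[X../OXO/..X] O move#2: (0,1):-1/XO./OXO/..X*, (0,2):-1/X.O/OXO/..X, (2,0):-1/X../OXO/O.X, (2,1):-1/X../OXO/.OX
[XO./OXO/..X] X move#3: (0,2):+1/XOX/OXO/..X*, (2,0):-1/XO./OXO/X.X, (2,1):-1/XO./OXO/.XX
[XOX/OXO/..X] O move#4: (2,0):-1/XOX/OXO/O.X*, (2,1):-1/XOX/OXO/.OX
[XOX/OXO/O.X] X move#5: (2,1):+1/XOX/OXO/OXX*
[XOX/OXO/OXX] end (terminal -1, O#6); searched X../O.O/..X to 6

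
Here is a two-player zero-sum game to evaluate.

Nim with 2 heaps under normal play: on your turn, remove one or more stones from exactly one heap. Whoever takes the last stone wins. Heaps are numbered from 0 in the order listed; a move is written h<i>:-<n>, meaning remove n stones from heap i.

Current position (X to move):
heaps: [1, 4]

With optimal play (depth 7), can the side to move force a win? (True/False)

p1 X@[(1,4)]: h0:-1[(0,4)]-1 h1:-1[(1,3)]-1 h1:-2[(1,2)]-1 h1:-3[(1,1)]+1* h1:-4[(1,0)]-1
p2 O@[(1,1)]: h0:-1[(0,1)]-1* h1:-1[(1,0)]-1
p3 X@[(0,1)]: h1:-1[(0,0)]+1*
p4 O@[(0,0)] terminal -1; root [(1,4)] d7

X winning at [(1,4)]: True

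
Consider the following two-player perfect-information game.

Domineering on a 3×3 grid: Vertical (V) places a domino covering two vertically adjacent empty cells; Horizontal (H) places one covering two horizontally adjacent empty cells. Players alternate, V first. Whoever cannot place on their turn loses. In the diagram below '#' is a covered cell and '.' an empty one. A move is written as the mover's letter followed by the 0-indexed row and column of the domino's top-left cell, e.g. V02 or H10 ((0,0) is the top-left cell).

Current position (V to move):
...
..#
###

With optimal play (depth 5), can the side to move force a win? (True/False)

V winning at [.../..#/###]: True

ply 1, V at .../..#/### | V00=-1→#../#.#/###; V01=+1→.#./.##/###*
ply 2: .#./.##/### is terminal -1 (H); from .../..#/### depth 5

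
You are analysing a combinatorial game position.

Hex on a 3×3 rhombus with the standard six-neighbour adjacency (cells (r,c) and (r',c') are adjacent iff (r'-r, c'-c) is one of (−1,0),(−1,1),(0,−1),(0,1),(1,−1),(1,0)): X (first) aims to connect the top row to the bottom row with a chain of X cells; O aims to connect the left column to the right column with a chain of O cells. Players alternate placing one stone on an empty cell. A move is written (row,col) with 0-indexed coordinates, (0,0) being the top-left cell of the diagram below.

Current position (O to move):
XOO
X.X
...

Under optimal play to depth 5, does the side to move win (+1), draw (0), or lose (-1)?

value(XOO/X.X/..., O) = -1

[XOO/X.X/...] O move#1: (1,1):-1/XOO/XOX/...*, (2,0):-1/XOO/X.X/O.., (2,1):-1/XOO/X.X/.O., (2,2):-1/XOO/X.X/..O
[XOO/XOX/...] X move#2: (2,0):+1/XOO/XOX/X..*, (2,1):-1/XOO/XOX/.X., (2,2):-1/XOO/XOX/..X
[XOO/XOX/X..] end (terminal -1, O#3); searched XOO/X.X/... to 5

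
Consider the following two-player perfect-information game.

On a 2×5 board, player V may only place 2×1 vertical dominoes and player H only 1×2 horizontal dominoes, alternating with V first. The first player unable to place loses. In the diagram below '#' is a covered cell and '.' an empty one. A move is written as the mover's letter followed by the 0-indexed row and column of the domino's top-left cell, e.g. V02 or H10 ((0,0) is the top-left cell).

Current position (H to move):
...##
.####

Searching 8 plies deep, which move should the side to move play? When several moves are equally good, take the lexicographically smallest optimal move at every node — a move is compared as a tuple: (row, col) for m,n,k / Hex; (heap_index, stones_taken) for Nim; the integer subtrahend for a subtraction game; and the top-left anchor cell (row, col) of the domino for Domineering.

p1 H@[...##/.####]: H00[##.##/.####]+1* H01[.####/.####]-1
p2 V@[##.##/.####] terminal -1; root [...##/.####] d8

H's best at [...##/.####]: H00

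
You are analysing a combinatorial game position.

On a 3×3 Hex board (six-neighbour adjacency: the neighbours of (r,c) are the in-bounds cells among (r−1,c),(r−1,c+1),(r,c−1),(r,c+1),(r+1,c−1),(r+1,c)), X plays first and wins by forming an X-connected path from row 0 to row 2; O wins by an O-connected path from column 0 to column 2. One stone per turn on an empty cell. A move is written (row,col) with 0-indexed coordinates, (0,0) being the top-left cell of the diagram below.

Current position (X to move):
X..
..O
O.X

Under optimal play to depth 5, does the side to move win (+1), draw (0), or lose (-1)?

ply 1, X at X../..O/O.X | (0,1)=-1→XX./..O/O.X*; (0,2)=-1→X.X/..O/O.X; (1,0)=-1→X../X.O/O.X; (1,1)=-1→X../.XO/O.X; (2,1)=-1→X../..O/OXX
ply 2, O at XX./..O/O.X | (0,2)=+1→XXO/..O/O.X*; (1,0)=+1→XX./O.O/O.X; (1,1)=+1→XX./.OO/O.X; (2,1)=+1→XX./..O/OOX
ply 3, X at XXO/..O/O.X | (1,0)=-1→XXO/X.O/O.X*; (1,1)=-1→XXO/.XO/O.X; (2,1)=-1→XXO/..O/OXX
ply 4, O at XXO/X.O/O.X | (1,1)=+1→XXO/XOO/O.X*; (2,1)=+1→XXO/X.O/OOX
ply 5: XXO/XOO/O.X is terminal -1 (X); from X../..O/O.X depth 5

value(X../..O/O.X, X) = -1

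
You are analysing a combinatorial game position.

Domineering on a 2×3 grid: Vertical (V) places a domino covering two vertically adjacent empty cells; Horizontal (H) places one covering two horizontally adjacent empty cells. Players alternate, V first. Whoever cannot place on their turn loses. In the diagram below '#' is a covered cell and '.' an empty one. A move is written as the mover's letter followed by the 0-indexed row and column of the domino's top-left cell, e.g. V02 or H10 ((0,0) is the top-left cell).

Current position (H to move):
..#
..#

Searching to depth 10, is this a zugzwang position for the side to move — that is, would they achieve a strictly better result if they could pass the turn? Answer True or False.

zugzwang(..#/..#, H) = False

p1 H@[..#/..#]: H00[###/..#]+1* H10[..#/###]+1
p2 V@[###/..#] terminal -1; root [..#/..#] d10
pass branch (V moves first from the same position):
  | p1 V@[..#/..#]: V00[#.#/#.#]+1* V01[.##/.##]+1
  | p2 H@[#.#/#.#] terminal -1; root [..#/..#] d10
H moving scores +1; H passing scores -1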